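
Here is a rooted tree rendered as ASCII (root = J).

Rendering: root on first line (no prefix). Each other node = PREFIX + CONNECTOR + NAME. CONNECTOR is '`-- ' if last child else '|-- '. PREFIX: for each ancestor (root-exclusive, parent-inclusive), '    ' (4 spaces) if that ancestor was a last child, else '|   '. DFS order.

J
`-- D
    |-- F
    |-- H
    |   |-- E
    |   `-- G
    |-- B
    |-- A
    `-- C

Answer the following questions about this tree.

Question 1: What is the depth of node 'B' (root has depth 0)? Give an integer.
Answer: 2

Derivation:
Path from root to B: J -> D -> B
Depth = number of edges = 2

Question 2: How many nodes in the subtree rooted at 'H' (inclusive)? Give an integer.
Subtree rooted at H contains: E, G, H
Count = 3

Answer: 3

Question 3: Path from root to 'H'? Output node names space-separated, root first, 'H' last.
Answer: J D H

Derivation:
Walk down from root: J -> D -> H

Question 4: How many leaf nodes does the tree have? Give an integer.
Answer: 6

Derivation:
Leaves (nodes with no children): A, B, C, E, F, G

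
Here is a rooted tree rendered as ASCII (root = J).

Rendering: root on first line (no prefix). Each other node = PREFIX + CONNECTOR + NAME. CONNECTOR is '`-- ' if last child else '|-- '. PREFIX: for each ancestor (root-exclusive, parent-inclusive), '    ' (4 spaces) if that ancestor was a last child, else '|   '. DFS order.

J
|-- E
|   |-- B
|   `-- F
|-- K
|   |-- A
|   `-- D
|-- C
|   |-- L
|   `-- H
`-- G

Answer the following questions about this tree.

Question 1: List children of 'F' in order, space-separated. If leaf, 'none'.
Node F's children (from adjacency): (leaf)

Answer: none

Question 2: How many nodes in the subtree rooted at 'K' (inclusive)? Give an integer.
Subtree rooted at K contains: A, D, K
Count = 3

Answer: 3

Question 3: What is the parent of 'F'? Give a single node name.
Answer: E

Derivation:
Scan adjacency: F appears as child of E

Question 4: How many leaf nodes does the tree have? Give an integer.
Leaves (nodes with no children): A, B, D, F, G, H, L

Answer: 7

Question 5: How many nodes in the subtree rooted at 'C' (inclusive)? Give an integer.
Subtree rooted at C contains: C, H, L
Count = 3

Answer: 3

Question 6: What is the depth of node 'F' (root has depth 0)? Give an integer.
Path from root to F: J -> E -> F
Depth = number of edges = 2

Answer: 2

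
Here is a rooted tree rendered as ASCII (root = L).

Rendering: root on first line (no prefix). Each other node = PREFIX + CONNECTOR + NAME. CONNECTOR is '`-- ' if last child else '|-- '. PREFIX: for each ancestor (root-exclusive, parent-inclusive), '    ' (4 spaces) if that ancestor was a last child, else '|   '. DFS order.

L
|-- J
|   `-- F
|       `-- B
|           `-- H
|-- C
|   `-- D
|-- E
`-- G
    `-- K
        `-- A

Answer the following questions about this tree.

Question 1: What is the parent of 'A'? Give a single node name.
Answer: K

Derivation:
Scan adjacency: A appears as child of K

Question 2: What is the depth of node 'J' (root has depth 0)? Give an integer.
Answer: 1

Derivation:
Path from root to J: L -> J
Depth = number of edges = 1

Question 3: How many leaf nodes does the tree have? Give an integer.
Answer: 4

Derivation:
Leaves (nodes with no children): A, D, E, H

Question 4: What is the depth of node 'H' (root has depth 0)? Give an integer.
Path from root to H: L -> J -> F -> B -> H
Depth = number of edges = 4

Answer: 4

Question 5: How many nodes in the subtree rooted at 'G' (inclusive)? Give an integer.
Answer: 3

Derivation:
Subtree rooted at G contains: A, G, K
Count = 3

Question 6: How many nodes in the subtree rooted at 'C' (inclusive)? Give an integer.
Subtree rooted at C contains: C, D
Count = 2

Answer: 2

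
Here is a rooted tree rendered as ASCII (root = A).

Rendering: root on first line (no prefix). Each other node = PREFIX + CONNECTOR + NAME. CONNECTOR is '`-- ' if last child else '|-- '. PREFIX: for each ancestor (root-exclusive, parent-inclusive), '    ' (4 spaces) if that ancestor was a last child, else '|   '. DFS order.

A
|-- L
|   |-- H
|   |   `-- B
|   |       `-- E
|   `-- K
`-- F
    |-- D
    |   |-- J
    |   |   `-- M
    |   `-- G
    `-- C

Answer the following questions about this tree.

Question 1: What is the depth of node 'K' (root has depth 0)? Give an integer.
Path from root to K: A -> L -> K
Depth = number of edges = 2

Answer: 2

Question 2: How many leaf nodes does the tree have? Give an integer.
Leaves (nodes with no children): C, E, G, K, M

Answer: 5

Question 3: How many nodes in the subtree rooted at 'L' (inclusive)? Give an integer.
Answer: 5

Derivation:
Subtree rooted at L contains: B, E, H, K, L
Count = 5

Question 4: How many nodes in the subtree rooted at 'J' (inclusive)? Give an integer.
Subtree rooted at J contains: J, M
Count = 2

Answer: 2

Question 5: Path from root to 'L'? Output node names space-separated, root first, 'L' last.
Walk down from root: A -> L

Answer: A L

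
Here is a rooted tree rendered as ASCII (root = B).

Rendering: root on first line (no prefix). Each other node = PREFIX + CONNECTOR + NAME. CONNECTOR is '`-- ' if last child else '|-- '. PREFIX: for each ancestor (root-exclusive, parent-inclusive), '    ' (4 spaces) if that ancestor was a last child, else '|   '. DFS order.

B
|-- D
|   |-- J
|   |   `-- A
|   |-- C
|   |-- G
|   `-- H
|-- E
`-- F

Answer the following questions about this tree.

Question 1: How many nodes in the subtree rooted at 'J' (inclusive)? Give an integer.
Subtree rooted at J contains: A, J
Count = 2

Answer: 2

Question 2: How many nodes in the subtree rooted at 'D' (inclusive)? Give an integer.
Subtree rooted at D contains: A, C, D, G, H, J
Count = 6

Answer: 6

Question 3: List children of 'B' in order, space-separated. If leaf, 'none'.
Answer: D E F

Derivation:
Node B's children (from adjacency): D, E, F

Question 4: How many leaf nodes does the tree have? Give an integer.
Answer: 6

Derivation:
Leaves (nodes with no children): A, C, E, F, G, H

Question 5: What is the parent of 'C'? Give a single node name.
Scan adjacency: C appears as child of D

Answer: D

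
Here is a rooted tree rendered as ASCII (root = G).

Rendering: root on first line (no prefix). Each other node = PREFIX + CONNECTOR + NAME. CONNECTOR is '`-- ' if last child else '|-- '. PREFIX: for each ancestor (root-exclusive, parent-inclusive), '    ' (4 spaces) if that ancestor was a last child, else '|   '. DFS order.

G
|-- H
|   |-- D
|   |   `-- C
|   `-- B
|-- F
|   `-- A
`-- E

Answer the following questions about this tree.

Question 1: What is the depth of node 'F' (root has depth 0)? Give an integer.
Answer: 1

Derivation:
Path from root to F: G -> F
Depth = number of edges = 1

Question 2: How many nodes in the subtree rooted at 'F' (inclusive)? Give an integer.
Answer: 2

Derivation:
Subtree rooted at F contains: A, F
Count = 2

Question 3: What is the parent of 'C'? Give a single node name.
Answer: D

Derivation:
Scan adjacency: C appears as child of D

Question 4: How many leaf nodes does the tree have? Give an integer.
Leaves (nodes with no children): A, B, C, E

Answer: 4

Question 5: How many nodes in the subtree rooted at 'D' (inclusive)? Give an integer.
Answer: 2

Derivation:
Subtree rooted at D contains: C, D
Count = 2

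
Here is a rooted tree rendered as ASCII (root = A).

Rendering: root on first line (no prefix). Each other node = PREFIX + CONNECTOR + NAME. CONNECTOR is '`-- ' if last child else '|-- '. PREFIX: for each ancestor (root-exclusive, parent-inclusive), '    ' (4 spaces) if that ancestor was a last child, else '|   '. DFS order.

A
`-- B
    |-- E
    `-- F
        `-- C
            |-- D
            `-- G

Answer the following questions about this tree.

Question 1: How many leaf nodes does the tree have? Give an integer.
Answer: 3

Derivation:
Leaves (nodes with no children): D, E, G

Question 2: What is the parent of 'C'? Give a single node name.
Scan adjacency: C appears as child of F

Answer: F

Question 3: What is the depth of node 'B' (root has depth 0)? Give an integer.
Path from root to B: A -> B
Depth = number of edges = 1

Answer: 1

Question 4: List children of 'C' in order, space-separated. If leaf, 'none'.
Node C's children (from adjacency): D, G

Answer: D G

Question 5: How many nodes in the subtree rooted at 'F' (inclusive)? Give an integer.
Subtree rooted at F contains: C, D, F, G
Count = 4

Answer: 4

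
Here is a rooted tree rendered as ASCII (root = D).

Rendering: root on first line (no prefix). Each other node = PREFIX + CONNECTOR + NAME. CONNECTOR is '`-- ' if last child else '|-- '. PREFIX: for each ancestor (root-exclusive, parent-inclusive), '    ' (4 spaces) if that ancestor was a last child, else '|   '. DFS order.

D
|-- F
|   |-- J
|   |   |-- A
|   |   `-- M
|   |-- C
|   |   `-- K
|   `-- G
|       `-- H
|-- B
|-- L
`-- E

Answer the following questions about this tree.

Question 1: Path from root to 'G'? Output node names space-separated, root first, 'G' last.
Answer: D F G

Derivation:
Walk down from root: D -> F -> G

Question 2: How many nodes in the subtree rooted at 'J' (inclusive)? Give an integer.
Subtree rooted at J contains: A, J, M
Count = 3

Answer: 3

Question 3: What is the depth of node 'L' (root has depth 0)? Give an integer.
Answer: 1

Derivation:
Path from root to L: D -> L
Depth = number of edges = 1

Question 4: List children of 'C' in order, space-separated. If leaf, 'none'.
Node C's children (from adjacency): K

Answer: K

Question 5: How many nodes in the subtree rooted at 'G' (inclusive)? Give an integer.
Subtree rooted at G contains: G, H
Count = 2

Answer: 2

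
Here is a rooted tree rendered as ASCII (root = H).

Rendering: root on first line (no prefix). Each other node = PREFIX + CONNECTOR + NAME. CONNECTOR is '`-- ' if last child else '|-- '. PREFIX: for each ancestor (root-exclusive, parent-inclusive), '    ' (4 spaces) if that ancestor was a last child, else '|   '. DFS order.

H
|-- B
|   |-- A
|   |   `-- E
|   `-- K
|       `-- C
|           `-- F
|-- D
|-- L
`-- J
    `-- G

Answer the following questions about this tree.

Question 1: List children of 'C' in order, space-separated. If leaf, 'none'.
Node C's children (from adjacency): F

Answer: F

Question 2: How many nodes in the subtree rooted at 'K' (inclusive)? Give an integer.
Subtree rooted at K contains: C, F, K
Count = 3

Answer: 3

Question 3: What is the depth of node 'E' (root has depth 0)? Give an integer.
Answer: 3

Derivation:
Path from root to E: H -> B -> A -> E
Depth = number of edges = 3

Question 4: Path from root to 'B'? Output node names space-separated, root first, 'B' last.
Walk down from root: H -> B

Answer: H B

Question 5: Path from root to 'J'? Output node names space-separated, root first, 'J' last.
Walk down from root: H -> J

Answer: H J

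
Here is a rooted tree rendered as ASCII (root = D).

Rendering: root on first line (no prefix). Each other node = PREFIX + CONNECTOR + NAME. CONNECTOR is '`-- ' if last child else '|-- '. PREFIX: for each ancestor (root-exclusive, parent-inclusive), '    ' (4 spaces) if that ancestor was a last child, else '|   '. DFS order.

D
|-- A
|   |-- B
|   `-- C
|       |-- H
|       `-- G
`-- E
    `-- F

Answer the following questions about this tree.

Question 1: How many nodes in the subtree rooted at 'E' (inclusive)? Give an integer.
Answer: 2

Derivation:
Subtree rooted at E contains: E, F
Count = 2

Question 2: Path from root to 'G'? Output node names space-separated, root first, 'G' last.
Walk down from root: D -> A -> C -> G

Answer: D A C G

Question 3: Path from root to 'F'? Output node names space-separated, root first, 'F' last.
Answer: D E F

Derivation:
Walk down from root: D -> E -> F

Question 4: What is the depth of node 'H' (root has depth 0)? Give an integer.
Answer: 3

Derivation:
Path from root to H: D -> A -> C -> H
Depth = number of edges = 3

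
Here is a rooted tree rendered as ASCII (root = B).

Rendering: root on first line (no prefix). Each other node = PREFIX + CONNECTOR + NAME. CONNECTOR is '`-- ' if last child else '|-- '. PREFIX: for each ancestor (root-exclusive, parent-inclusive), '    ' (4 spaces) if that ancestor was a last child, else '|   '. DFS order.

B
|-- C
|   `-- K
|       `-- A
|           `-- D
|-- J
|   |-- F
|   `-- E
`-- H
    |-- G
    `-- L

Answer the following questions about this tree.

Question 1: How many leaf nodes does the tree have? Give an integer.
Leaves (nodes with no children): D, E, F, G, L

Answer: 5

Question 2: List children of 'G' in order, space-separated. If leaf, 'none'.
Node G's children (from adjacency): (leaf)

Answer: none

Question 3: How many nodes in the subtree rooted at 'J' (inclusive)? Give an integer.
Subtree rooted at J contains: E, F, J
Count = 3

Answer: 3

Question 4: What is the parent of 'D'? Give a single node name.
Scan adjacency: D appears as child of A

Answer: A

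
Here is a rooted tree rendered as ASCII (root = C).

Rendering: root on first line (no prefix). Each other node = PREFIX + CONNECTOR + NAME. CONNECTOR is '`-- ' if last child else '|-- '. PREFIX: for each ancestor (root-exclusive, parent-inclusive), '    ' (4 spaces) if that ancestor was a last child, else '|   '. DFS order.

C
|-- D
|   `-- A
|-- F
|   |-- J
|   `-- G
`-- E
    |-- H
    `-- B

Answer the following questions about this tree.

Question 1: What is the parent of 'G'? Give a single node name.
Answer: F

Derivation:
Scan adjacency: G appears as child of F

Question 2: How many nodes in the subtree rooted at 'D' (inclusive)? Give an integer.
Answer: 2

Derivation:
Subtree rooted at D contains: A, D
Count = 2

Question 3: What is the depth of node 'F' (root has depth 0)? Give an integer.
Path from root to F: C -> F
Depth = number of edges = 1

Answer: 1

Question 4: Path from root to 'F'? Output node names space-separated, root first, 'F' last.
Walk down from root: C -> F

Answer: C F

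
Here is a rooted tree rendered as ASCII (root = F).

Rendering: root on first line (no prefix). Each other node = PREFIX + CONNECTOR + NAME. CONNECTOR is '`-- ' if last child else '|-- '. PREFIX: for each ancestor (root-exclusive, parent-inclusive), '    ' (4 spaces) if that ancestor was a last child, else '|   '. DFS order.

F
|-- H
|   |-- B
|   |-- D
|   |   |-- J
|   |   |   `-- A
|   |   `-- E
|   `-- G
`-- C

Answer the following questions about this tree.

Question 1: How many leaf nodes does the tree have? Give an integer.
Answer: 5

Derivation:
Leaves (nodes with no children): A, B, C, E, G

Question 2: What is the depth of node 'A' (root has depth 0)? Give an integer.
Path from root to A: F -> H -> D -> J -> A
Depth = number of edges = 4

Answer: 4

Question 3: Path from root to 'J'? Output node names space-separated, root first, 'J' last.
Answer: F H D J

Derivation:
Walk down from root: F -> H -> D -> J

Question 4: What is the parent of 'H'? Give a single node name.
Scan adjacency: H appears as child of F

Answer: F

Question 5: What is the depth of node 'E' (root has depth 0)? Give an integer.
Path from root to E: F -> H -> D -> E
Depth = number of edges = 3

Answer: 3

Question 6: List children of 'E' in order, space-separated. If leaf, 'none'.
Answer: none

Derivation:
Node E's children (from adjacency): (leaf)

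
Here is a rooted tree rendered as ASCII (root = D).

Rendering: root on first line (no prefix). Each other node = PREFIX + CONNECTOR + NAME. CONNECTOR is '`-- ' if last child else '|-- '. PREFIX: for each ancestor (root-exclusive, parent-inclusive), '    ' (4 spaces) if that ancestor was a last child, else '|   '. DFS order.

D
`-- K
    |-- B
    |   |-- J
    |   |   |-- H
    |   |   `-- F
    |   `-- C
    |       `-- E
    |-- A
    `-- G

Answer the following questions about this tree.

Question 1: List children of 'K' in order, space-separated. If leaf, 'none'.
Answer: B A G

Derivation:
Node K's children (from adjacency): B, A, G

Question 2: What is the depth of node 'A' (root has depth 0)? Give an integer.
Path from root to A: D -> K -> A
Depth = number of edges = 2

Answer: 2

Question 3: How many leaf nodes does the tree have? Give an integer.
Answer: 5

Derivation:
Leaves (nodes with no children): A, E, F, G, H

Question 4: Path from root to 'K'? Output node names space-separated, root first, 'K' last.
Answer: D K

Derivation:
Walk down from root: D -> K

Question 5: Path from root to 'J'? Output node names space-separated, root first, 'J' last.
Walk down from root: D -> K -> B -> J

Answer: D K B J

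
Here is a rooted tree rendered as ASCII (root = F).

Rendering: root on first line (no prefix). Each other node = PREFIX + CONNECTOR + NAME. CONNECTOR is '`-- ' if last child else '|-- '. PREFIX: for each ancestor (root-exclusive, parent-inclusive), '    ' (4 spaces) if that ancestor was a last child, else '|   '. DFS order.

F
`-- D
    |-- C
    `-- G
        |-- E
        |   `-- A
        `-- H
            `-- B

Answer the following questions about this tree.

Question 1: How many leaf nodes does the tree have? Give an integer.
Answer: 3

Derivation:
Leaves (nodes with no children): A, B, C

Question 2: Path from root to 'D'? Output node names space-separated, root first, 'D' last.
Answer: F D

Derivation:
Walk down from root: F -> D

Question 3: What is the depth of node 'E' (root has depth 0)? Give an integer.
Path from root to E: F -> D -> G -> E
Depth = number of edges = 3

Answer: 3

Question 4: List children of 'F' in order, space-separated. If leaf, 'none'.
Answer: D

Derivation:
Node F's children (from adjacency): D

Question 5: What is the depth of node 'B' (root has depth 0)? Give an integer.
Answer: 4

Derivation:
Path from root to B: F -> D -> G -> H -> B
Depth = number of edges = 4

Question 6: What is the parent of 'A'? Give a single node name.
Answer: E

Derivation:
Scan adjacency: A appears as child of E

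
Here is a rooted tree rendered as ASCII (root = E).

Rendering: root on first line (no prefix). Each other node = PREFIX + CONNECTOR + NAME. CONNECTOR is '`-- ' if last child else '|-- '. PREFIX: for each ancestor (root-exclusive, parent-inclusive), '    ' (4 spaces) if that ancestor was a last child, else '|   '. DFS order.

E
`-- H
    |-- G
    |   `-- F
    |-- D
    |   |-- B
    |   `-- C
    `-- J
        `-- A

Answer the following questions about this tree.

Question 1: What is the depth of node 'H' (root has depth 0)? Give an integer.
Path from root to H: E -> H
Depth = number of edges = 1

Answer: 1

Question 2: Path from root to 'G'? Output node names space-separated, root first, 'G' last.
Walk down from root: E -> H -> G

Answer: E H G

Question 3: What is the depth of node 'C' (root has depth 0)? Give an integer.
Answer: 3

Derivation:
Path from root to C: E -> H -> D -> C
Depth = number of edges = 3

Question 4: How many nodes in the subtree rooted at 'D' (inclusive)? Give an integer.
Subtree rooted at D contains: B, C, D
Count = 3

Answer: 3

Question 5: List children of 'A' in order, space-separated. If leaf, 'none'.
Node A's children (from adjacency): (leaf)

Answer: none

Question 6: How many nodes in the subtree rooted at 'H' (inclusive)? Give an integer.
Answer: 8

Derivation:
Subtree rooted at H contains: A, B, C, D, F, G, H, J
Count = 8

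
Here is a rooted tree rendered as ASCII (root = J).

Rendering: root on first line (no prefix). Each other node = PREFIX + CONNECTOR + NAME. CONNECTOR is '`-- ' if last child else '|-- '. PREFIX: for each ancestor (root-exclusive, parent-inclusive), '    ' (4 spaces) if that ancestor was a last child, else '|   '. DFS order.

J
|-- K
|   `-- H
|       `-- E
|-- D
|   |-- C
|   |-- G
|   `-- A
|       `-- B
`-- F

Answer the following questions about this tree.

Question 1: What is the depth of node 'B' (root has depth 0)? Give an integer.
Path from root to B: J -> D -> A -> B
Depth = number of edges = 3

Answer: 3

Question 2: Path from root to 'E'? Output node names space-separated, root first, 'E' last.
Walk down from root: J -> K -> H -> E

Answer: J K H E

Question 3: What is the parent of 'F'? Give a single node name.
Answer: J

Derivation:
Scan adjacency: F appears as child of J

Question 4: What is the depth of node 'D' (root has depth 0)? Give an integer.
Path from root to D: J -> D
Depth = number of edges = 1

Answer: 1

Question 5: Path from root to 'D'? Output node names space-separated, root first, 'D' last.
Answer: J D

Derivation:
Walk down from root: J -> D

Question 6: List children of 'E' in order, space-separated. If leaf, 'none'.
Node E's children (from adjacency): (leaf)

Answer: none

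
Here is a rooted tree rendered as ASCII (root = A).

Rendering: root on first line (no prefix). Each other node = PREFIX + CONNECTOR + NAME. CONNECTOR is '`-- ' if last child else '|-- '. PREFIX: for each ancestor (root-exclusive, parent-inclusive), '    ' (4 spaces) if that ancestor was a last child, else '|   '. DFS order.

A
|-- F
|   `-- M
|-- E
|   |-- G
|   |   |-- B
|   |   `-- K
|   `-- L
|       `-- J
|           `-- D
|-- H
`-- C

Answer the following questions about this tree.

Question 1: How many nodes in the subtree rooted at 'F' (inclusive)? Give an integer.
Subtree rooted at F contains: F, M
Count = 2

Answer: 2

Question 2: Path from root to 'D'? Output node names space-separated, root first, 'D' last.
Walk down from root: A -> E -> L -> J -> D

Answer: A E L J D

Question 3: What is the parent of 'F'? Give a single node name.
Answer: A

Derivation:
Scan adjacency: F appears as child of A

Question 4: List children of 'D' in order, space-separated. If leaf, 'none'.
Node D's children (from adjacency): (leaf)

Answer: none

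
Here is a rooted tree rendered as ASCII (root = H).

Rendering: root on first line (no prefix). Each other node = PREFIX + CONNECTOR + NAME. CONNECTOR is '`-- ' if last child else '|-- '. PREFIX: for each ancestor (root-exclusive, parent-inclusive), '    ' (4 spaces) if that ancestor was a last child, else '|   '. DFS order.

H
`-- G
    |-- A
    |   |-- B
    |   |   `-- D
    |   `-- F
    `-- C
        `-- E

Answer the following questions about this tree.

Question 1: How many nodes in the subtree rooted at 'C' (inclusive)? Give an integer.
Answer: 2

Derivation:
Subtree rooted at C contains: C, E
Count = 2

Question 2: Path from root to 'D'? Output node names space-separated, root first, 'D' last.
Answer: H G A B D

Derivation:
Walk down from root: H -> G -> A -> B -> D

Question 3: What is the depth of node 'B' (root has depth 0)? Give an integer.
Path from root to B: H -> G -> A -> B
Depth = number of edges = 3

Answer: 3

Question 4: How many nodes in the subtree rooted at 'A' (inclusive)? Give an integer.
Answer: 4

Derivation:
Subtree rooted at A contains: A, B, D, F
Count = 4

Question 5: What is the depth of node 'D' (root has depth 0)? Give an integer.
Path from root to D: H -> G -> A -> B -> D
Depth = number of edges = 4

Answer: 4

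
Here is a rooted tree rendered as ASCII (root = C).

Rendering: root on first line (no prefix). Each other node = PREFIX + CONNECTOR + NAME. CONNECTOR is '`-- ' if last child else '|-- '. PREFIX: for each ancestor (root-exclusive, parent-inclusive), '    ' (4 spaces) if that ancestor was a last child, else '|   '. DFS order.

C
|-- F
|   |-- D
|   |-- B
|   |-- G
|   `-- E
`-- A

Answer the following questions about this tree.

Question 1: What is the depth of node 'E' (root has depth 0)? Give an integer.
Path from root to E: C -> F -> E
Depth = number of edges = 2

Answer: 2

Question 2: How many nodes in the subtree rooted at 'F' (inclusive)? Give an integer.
Answer: 5

Derivation:
Subtree rooted at F contains: B, D, E, F, G
Count = 5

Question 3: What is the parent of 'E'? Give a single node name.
Scan adjacency: E appears as child of F

Answer: F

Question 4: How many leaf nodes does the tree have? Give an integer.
Leaves (nodes with no children): A, B, D, E, G

Answer: 5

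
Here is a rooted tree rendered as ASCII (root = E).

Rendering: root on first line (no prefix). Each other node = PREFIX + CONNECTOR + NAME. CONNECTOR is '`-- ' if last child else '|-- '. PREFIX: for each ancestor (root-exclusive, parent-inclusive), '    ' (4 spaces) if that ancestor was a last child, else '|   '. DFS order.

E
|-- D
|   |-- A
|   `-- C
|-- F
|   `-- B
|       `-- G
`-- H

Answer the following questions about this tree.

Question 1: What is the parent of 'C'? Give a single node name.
Scan adjacency: C appears as child of D

Answer: D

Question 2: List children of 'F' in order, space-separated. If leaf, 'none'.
Node F's children (from adjacency): B

Answer: B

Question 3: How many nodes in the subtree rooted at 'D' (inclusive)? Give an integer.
Answer: 3

Derivation:
Subtree rooted at D contains: A, C, D
Count = 3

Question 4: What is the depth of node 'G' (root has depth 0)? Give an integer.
Answer: 3

Derivation:
Path from root to G: E -> F -> B -> G
Depth = number of edges = 3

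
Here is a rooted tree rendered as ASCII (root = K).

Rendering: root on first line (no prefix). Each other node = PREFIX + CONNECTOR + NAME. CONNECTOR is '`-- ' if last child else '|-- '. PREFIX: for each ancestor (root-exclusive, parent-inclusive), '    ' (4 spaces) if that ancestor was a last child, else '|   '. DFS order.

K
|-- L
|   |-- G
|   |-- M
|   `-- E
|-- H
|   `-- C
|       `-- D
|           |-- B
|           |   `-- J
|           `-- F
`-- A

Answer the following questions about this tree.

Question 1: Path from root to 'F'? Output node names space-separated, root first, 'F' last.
Walk down from root: K -> H -> C -> D -> F

Answer: K H C D F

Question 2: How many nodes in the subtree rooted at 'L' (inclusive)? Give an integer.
Answer: 4

Derivation:
Subtree rooted at L contains: E, G, L, M
Count = 4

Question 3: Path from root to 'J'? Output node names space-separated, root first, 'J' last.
Answer: K H C D B J

Derivation:
Walk down from root: K -> H -> C -> D -> B -> J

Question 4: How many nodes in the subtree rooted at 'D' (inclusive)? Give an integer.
Subtree rooted at D contains: B, D, F, J
Count = 4

Answer: 4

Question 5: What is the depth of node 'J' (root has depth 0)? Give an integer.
Path from root to J: K -> H -> C -> D -> B -> J
Depth = number of edges = 5

Answer: 5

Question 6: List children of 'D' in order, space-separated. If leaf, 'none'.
Node D's children (from adjacency): B, F

Answer: B F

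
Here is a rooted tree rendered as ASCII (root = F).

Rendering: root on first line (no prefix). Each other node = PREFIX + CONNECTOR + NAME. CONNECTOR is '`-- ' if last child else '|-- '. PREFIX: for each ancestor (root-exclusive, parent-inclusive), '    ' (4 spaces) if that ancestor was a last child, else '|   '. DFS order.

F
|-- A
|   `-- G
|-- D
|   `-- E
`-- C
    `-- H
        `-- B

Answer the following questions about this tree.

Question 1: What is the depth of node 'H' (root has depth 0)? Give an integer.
Answer: 2

Derivation:
Path from root to H: F -> C -> H
Depth = number of edges = 2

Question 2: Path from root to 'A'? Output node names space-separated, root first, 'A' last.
Walk down from root: F -> A

Answer: F A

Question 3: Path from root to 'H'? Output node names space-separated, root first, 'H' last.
Walk down from root: F -> C -> H

Answer: F C H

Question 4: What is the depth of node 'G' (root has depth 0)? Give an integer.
Answer: 2

Derivation:
Path from root to G: F -> A -> G
Depth = number of edges = 2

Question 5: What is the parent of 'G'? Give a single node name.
Answer: A

Derivation:
Scan adjacency: G appears as child of A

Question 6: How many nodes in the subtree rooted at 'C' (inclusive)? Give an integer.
Subtree rooted at C contains: B, C, H
Count = 3

Answer: 3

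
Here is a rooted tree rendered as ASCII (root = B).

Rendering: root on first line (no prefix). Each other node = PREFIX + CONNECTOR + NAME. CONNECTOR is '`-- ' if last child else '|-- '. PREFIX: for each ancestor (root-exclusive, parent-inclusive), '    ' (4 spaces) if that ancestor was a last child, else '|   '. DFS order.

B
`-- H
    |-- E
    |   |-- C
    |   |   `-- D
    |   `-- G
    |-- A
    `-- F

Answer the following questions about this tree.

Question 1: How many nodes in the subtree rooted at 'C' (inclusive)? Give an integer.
Answer: 2

Derivation:
Subtree rooted at C contains: C, D
Count = 2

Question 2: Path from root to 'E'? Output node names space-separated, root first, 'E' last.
Walk down from root: B -> H -> E

Answer: B H E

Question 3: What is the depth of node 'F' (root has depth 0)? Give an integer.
Answer: 2

Derivation:
Path from root to F: B -> H -> F
Depth = number of edges = 2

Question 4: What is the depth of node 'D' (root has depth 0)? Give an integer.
Answer: 4

Derivation:
Path from root to D: B -> H -> E -> C -> D
Depth = number of edges = 4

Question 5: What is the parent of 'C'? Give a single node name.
Answer: E

Derivation:
Scan adjacency: C appears as child of E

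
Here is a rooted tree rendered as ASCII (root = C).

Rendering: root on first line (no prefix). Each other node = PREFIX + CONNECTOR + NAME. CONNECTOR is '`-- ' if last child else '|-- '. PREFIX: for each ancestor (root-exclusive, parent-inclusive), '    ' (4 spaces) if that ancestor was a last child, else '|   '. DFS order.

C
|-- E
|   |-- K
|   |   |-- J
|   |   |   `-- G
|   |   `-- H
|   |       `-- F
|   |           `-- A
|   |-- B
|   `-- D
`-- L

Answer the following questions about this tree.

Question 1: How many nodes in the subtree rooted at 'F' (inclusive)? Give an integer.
Subtree rooted at F contains: A, F
Count = 2

Answer: 2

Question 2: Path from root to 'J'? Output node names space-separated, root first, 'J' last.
Answer: C E K J

Derivation:
Walk down from root: C -> E -> K -> J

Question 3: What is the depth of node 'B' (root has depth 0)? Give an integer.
Path from root to B: C -> E -> B
Depth = number of edges = 2

Answer: 2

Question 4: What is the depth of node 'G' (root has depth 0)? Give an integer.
Path from root to G: C -> E -> K -> J -> G
Depth = number of edges = 4

Answer: 4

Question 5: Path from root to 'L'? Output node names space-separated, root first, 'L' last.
Walk down from root: C -> L

Answer: C L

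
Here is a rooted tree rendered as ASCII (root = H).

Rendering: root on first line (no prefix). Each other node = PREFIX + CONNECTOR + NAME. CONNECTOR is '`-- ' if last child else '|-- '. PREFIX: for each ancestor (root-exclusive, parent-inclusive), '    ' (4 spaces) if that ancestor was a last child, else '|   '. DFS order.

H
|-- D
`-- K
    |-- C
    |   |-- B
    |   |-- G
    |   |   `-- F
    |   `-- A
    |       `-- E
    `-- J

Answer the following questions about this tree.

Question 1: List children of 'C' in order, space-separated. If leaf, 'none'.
Answer: B G A

Derivation:
Node C's children (from adjacency): B, G, A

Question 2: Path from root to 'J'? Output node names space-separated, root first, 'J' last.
Walk down from root: H -> K -> J

Answer: H K J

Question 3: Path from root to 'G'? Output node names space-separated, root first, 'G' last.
Answer: H K C G

Derivation:
Walk down from root: H -> K -> C -> G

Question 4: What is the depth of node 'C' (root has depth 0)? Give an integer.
Answer: 2

Derivation:
Path from root to C: H -> K -> C
Depth = number of edges = 2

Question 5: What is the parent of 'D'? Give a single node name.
Scan adjacency: D appears as child of H

Answer: H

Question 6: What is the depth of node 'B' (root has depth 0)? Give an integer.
Answer: 3

Derivation:
Path from root to B: H -> K -> C -> B
Depth = number of edges = 3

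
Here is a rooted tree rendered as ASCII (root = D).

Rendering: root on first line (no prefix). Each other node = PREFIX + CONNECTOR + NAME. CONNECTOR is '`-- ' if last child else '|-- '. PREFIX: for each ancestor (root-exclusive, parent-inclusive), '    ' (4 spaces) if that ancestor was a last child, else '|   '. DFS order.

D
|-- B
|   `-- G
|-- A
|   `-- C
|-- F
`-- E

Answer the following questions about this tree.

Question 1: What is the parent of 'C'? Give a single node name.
Answer: A

Derivation:
Scan adjacency: C appears as child of A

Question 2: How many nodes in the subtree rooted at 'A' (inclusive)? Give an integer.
Answer: 2

Derivation:
Subtree rooted at A contains: A, C
Count = 2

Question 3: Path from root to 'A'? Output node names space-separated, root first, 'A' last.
Walk down from root: D -> A

Answer: D A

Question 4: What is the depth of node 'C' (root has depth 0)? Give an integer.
Answer: 2

Derivation:
Path from root to C: D -> A -> C
Depth = number of edges = 2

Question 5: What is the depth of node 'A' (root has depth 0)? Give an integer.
Answer: 1

Derivation:
Path from root to A: D -> A
Depth = number of edges = 1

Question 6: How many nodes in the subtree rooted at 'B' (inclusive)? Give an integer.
Answer: 2

Derivation:
Subtree rooted at B contains: B, G
Count = 2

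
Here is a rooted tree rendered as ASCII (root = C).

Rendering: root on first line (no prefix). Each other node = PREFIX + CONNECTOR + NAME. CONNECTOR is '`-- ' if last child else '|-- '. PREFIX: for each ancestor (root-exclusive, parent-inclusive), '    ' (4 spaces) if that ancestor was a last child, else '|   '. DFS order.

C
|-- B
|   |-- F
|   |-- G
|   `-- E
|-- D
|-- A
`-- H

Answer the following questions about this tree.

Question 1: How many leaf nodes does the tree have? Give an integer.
Leaves (nodes with no children): A, D, E, F, G, H

Answer: 6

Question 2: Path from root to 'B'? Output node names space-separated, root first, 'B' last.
Answer: C B

Derivation:
Walk down from root: C -> B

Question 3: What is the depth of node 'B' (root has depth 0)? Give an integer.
Answer: 1

Derivation:
Path from root to B: C -> B
Depth = number of edges = 1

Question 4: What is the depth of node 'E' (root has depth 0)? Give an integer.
Answer: 2

Derivation:
Path from root to E: C -> B -> E
Depth = number of edges = 2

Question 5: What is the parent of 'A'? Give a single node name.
Answer: C

Derivation:
Scan adjacency: A appears as child of C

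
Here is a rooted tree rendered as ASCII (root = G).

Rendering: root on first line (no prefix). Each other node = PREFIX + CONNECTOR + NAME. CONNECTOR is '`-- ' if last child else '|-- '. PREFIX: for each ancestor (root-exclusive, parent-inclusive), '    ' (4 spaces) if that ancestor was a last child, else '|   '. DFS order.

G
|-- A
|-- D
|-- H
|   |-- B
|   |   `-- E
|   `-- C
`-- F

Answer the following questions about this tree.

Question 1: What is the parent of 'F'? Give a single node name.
Scan adjacency: F appears as child of G

Answer: G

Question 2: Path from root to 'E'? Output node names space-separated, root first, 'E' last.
Answer: G H B E

Derivation:
Walk down from root: G -> H -> B -> E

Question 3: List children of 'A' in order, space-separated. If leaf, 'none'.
Answer: none

Derivation:
Node A's children (from adjacency): (leaf)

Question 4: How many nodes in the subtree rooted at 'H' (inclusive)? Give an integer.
Subtree rooted at H contains: B, C, E, H
Count = 4

Answer: 4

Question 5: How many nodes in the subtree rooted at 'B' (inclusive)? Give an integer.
Answer: 2

Derivation:
Subtree rooted at B contains: B, E
Count = 2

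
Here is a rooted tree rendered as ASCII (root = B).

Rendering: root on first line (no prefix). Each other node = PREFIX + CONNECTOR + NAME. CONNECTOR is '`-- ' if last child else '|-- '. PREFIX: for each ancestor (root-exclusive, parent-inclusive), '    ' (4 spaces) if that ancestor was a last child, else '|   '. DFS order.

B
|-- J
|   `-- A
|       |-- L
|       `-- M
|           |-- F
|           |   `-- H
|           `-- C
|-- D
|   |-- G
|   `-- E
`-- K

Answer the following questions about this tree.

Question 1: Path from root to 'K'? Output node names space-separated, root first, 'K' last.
Walk down from root: B -> K

Answer: B K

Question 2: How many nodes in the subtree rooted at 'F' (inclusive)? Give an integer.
Answer: 2

Derivation:
Subtree rooted at F contains: F, H
Count = 2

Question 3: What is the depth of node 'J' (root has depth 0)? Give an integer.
Path from root to J: B -> J
Depth = number of edges = 1

Answer: 1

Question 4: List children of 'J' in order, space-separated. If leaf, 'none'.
Answer: A

Derivation:
Node J's children (from adjacency): A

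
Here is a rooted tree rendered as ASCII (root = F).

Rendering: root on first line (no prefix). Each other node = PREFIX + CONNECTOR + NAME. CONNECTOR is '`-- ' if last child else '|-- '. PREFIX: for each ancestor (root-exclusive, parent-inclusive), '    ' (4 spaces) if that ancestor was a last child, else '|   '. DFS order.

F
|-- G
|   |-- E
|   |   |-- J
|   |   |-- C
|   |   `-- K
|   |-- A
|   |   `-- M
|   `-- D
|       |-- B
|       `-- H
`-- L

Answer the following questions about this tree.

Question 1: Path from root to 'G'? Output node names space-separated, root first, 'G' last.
Answer: F G

Derivation:
Walk down from root: F -> G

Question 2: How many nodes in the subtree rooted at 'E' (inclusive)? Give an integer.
Subtree rooted at E contains: C, E, J, K
Count = 4

Answer: 4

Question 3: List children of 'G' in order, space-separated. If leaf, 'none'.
Node G's children (from adjacency): E, A, D

Answer: E A D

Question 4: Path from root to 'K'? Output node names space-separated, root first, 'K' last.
Walk down from root: F -> G -> E -> K

Answer: F G E K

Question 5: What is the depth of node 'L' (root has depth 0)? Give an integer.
Answer: 1

Derivation:
Path from root to L: F -> L
Depth = number of edges = 1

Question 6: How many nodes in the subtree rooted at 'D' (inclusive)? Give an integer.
Subtree rooted at D contains: B, D, H
Count = 3

Answer: 3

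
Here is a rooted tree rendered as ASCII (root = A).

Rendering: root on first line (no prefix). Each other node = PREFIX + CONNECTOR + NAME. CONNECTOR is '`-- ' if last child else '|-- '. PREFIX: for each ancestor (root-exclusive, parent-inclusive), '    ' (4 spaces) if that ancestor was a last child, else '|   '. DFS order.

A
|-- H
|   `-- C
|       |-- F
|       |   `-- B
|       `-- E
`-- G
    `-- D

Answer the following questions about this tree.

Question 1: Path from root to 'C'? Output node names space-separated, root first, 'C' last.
Walk down from root: A -> H -> C

Answer: A H C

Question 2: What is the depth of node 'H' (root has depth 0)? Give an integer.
Answer: 1

Derivation:
Path from root to H: A -> H
Depth = number of edges = 1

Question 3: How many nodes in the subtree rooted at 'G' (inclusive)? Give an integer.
Answer: 2

Derivation:
Subtree rooted at G contains: D, G
Count = 2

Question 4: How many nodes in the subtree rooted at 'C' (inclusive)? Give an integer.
Subtree rooted at C contains: B, C, E, F
Count = 4

Answer: 4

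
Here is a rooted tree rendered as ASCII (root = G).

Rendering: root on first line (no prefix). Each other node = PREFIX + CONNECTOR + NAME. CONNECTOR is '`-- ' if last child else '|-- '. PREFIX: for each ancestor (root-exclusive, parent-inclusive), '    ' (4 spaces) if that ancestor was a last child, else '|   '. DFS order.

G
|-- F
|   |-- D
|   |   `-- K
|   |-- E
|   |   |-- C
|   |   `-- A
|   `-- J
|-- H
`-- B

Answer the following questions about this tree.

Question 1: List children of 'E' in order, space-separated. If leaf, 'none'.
Node E's children (from adjacency): C, A

Answer: C A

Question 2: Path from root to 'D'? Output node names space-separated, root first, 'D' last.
Answer: G F D

Derivation:
Walk down from root: G -> F -> D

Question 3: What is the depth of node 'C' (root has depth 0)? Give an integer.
Path from root to C: G -> F -> E -> C
Depth = number of edges = 3

Answer: 3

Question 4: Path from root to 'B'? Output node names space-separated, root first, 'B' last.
Answer: G B

Derivation:
Walk down from root: G -> B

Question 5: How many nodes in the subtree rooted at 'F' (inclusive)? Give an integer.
Subtree rooted at F contains: A, C, D, E, F, J, K
Count = 7

Answer: 7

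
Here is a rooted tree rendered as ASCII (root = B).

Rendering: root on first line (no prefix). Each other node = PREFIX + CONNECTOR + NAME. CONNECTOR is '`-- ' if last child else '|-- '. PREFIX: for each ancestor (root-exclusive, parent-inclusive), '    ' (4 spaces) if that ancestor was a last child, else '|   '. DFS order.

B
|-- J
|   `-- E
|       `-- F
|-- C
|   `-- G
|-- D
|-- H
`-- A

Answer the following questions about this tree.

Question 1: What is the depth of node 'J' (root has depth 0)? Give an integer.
Path from root to J: B -> J
Depth = number of edges = 1

Answer: 1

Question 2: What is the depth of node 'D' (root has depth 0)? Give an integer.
Answer: 1

Derivation:
Path from root to D: B -> D
Depth = number of edges = 1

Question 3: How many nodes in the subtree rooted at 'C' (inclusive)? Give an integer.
Answer: 2

Derivation:
Subtree rooted at C contains: C, G
Count = 2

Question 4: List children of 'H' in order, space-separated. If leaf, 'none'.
Answer: none

Derivation:
Node H's children (from adjacency): (leaf)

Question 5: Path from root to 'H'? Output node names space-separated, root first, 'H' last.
Walk down from root: B -> H

Answer: B H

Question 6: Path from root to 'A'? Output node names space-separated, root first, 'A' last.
Walk down from root: B -> A

Answer: B A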